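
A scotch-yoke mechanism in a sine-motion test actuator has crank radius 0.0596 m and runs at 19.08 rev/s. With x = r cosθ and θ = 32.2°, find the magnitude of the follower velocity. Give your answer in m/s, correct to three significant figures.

3.81

ω = 119.9 rad/s (from 19.08 rev/s).
x = r cosθ ⇒ ẋ = −rω sinθ.
|v| = rω|sinθ| = 0.0596·119.9·|sin 32.2°| = 3.8074 m/s.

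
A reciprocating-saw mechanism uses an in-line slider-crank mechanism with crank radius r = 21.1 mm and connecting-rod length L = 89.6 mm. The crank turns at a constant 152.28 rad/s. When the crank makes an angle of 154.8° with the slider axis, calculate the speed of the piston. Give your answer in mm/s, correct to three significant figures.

1080

ω = 152.3 rad/s
For an in-line slider-crank, x = r cosθ + √(L² − r² sin²θ), so v = −rω sinθ·[1 + r cosθ/√(L² − r² sin²θ)].
With r = 0.0211 m, L = 0.0896 m, θ = 154.8°: √(L² − r² sin²θ) = 0.089148 m.
v = −0.0211·152.3·0.42578·[1 + 0.0211·-0.90483/0.089148] = -1.0751 m/s.
|v| = 1.0751 m/s = 1075.1 mm/s.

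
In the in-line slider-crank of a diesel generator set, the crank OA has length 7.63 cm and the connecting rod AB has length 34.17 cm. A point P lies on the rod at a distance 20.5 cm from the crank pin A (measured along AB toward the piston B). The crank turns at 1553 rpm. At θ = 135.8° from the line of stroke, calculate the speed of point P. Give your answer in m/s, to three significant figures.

ω = 162.6 rad/s.  Crank-pin speed |V_A| = rω = 12.409 m/s, perpendicular to OA.
Rod angle: sinφ = −(r/L) sinθ ⇒ φ = -8.956°; ω_rod = −rω cosθ/√(L²−r²sin²θ) = +26.356 rad/s.
V_P = V_A + ω_rod × AP, with AP = 0.205 m along the rod.
Components: V_Px = −rω sinθ − a·ω_rod·sinφ = -7.8098 m/s;  V_Py = rω cosθ + a·ω_rod·cosφ = -3.5589 m/s.
|V_P| = √(V_Px² + V_Py²) = 8.5825 m/s.

8.58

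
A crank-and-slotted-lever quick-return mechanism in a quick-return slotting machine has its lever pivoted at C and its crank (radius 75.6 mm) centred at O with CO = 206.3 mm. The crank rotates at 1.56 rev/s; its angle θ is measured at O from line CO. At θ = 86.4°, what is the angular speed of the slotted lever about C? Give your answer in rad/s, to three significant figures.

ω = 9.802 rad/s (from 1.56 rev/s).
Crank pin A relative to C: A = (d + r cosθ, r sinθ); lever angle φ = atan2(r sinθ, d + r cosθ).
Differentiating tanφ: φ̇ = rω(d cosθ + r)/(d² + r² + 2dr cosθ).
d² + r² + 2dr cosθ = |CA|² = 0.0502336 m²;  d cosθ + r = +0.088554 m.
|ω_lever| = |0.0756·9.802·+0.088554| / 0.0502336 = 1.3063 rad/s.

1.31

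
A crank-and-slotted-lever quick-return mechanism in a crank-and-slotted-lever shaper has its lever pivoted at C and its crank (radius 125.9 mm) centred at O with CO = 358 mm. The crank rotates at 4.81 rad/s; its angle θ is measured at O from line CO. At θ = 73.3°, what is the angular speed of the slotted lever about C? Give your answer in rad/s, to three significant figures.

0.815

ω = 4.81 rad/s
Crank pin A relative to C: A = (d + r cosθ, r sinθ); lever angle φ = atan2(r sinθ, d + r cosθ).
Differentiating tanφ: φ̇ = rω(d cosθ + r)/(d² + r² + 2dr cosθ).
d² + r² + 2dr cosθ = |CA|² = 0.169919 m²;  d cosθ + r = +0.22878 m.
|ω_lever| = |0.1259·4.81·+0.22878| / 0.169919 = 0.81534 rad/s.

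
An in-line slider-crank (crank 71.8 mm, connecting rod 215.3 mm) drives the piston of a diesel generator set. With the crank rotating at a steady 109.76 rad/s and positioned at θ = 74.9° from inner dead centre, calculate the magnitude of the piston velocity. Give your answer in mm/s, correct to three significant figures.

8310

ω = 109.8 rad/s
For an in-line slider-crank, x = r cosθ + √(L² − r² sin²θ), so v = −rω sinθ·[1 + r cosθ/√(L² − r² sin²θ)].
With r = 0.0718 m, L = 0.2153 m, θ = 74.9°: √(L² − r² sin²θ) = 0.20383 m.
v = −0.0718·109.8·0.96547·[1 + 0.0718·0.26050/0.20383] = -8.3068 m/s.
|v| = 8.3068 m/s = 8306.8 mm/s.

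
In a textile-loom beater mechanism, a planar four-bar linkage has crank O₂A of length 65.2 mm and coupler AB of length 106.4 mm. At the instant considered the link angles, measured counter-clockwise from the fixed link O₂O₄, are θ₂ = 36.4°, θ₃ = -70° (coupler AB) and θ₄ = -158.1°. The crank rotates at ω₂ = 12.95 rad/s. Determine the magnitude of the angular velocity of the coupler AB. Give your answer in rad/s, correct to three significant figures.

ω₂ = 12.95 rad/s
Differentiating the loop-closure r₂e^{iθ₂}+r₃e^{iθ₃}=r₁+r₄e^{iθ₄} gives r₂ω₂e^{iθ₂}+r₃ω₃e^{iθ₃}=r₄ω₄e^{iθ₄}.
Eliminating the other unknown: ω₃ = r₂ω₂ sin(θ₄−θ₂) / [r₃ sin(θ₃−θ₄)].
Numerator sine = +0.25038; denominator sine = +0.99945.
Result = 0.0652·12.95·(+0.25038) / (0.1064·(+0.99945)) = +1.988 rad/s; magnitude 1.988 rad/s.

1.99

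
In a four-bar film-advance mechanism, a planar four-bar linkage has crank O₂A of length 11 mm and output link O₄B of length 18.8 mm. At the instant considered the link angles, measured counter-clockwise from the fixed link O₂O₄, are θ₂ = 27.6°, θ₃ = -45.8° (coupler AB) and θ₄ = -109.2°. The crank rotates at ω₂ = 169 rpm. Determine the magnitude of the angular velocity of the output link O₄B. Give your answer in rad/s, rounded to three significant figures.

ω₂ = 17.7 rad/s (from 169 rpm).
Differentiating the loop-closure r₂e^{iθ₂}+r₃e^{iθ₃}=r₁+r₄e^{iθ₄} gives r₂ω₂e^{iθ₂}+r₃ω₃e^{iθ₃}=r₄ω₄e^{iθ₄}.
Eliminating the other unknown: ω₄ = r₂ω₂ sin(θ₂−θ₃) / [r₄ sin(θ₄−θ₃)].
Numerator sine = +0.95832; denominator sine = -0.89415.
Result = 0.011·17.7·(+0.95832) / (0.0188·(-0.89415)) = -11.098 rad/s; magnitude 11.098 rad/s.

11.1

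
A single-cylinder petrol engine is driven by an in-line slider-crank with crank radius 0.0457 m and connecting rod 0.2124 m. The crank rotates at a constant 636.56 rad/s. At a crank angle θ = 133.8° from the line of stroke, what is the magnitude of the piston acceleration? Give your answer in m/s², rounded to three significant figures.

12900

ω = 636.6 rad/s
x(θ) = r cosθ + √(L² − r² sin²θ); with ω constant, a = ω²·d²x/dθ².
d²x/dθ² = −r cosθ − r²(cos2θ)/√u − r⁴ sin²2θ/(4u^{3/2}),  u = L² − r² sin²θ = 0.0440258 m².
Substituting r = 0.0457 m, L = 0.2124 m, θ = 133.8°: d²x/dθ² = +0.03193 m.
a = ω²·d²x/dθ² = (636.6)²·(+0.03193) = +12938 m/s²;  |a| = 12938 m/s².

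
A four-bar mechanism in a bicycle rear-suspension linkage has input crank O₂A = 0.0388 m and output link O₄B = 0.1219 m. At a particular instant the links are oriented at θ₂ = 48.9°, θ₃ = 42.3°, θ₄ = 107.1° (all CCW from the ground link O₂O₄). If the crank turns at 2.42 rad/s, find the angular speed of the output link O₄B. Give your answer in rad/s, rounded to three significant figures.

0.0978

ω₂ = 2.42 rad/s
Differentiating the loop-closure r₂e^{iθ₂}+r₃e^{iθ₃}=r₁+r₄e^{iθ₄} gives r₂ω₂e^{iθ₂}+r₃ω₃e^{iθ₃}=r₄ω₄e^{iθ₄}.
Eliminating the other unknown: ω₄ = r₂ω₂ sin(θ₂−θ₃) / [r₄ sin(θ₄−θ₃)].
Numerator sine = +0.11494; denominator sine = +0.90483.
Result = 0.0388·2.42·(+0.11494) / (0.1219·(+0.90483)) = +0.097845 rad/s; magnitude 0.097845 rad/s.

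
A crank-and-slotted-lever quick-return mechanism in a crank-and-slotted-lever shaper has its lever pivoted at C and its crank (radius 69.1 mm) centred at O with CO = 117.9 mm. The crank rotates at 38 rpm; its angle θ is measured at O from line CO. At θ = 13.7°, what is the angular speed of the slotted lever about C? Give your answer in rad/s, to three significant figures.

1.46

ω = 3.979 rad/s (from 38 rpm).
Crank pin A relative to C: A = (d + r cosθ, r sinθ); lever angle φ = atan2(r sinθ, d + r cosθ).
Differentiating tanφ: φ̇ = rω(d cosθ + r)/(d² + r² + 2dr cosθ).
d² + r² + 2dr cosθ = |CA|² = 0.0345054 m²;  d cosθ + r = +0.18365 m.
|ω_lever| = |0.0691·3.979·+0.18365| / 0.0345054 = 1.4635 rad/s.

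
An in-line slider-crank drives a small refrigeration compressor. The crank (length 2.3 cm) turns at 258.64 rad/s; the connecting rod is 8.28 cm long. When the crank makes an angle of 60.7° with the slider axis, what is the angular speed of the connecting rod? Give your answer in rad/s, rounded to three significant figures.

ω = 258.6 rad/s
The rod makes angle φ with the slider axis where L sinφ = r sinθ; differentiating, L cosφ·φ̇ = r ω cosθ.
L cosφ = √(L² − r² sin²θ) = 0.080334 m.
|ω_rod| = r ω |cosθ| / √(L² − r² sin²θ) = 0.023·258.6·0.48938/0.080334 = 36.239 rad/s.

36.2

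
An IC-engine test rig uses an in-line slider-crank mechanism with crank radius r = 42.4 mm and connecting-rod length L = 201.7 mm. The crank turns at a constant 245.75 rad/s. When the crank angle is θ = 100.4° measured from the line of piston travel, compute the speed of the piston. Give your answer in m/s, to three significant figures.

ω = 245.8 rad/s
For an in-line slider-crank, x = r cosθ + √(L² − r² sin²θ), so v = −rω sinθ·[1 + r cosθ/√(L² − r² sin²θ)].
With r = 0.0424 m, L = 0.2017 m, θ = 100.4°: √(L² − r² sin²θ) = 0.19734 m.
v = −0.0424·245.8·0.98357·[1 + 0.0424·-0.18052/0.19734] = -9.8511 m/s.
|v| = 9.8511 m/s.

9.85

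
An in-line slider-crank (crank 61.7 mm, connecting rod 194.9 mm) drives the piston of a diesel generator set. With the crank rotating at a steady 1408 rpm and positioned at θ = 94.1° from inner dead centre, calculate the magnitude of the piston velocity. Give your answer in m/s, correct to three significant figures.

8.86

ω = 2π·1408/60 = 147.4 rad/s
For an in-line slider-crank, x = r cosθ + √(L² − r² sin²θ), so v = −rω sinθ·[1 + r cosθ/√(L² − r² sin²θ)].
With r = 0.0617 m, L = 0.1949 m, θ = 94.1°: √(L² − r² sin²θ) = 0.18493 m.
v = −0.0617·147.4·0.99744·[1 + 0.0617·-0.07150/0.18493] = -8.8576 m/s.
|v| = 8.8576 m/s.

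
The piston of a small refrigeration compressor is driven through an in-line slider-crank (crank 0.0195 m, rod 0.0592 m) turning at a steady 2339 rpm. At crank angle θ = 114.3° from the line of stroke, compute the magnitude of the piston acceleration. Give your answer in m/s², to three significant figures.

ω = 2π·2339/60 = 244.9 rad/s
x(θ) = r cosθ + √(L² − r² sin²θ); with ω constant, a = ω²·d²x/dθ².
d²x/dθ² = −r cosθ − r²(cos2θ)/√u − r⁴ sin²2θ/(4u^{3/2}),  u = L² − r² sin²θ = 0.00318878 m².
Substituting r = 0.0195 m, L = 0.0592 m, θ = 114.3°: d²x/dθ² = +0.012365 m.
a = ω²·d²x/dθ² = (244.9)²·(+0.012365) = +741.82 m/s²;  |a| = 741.82 m/s².

742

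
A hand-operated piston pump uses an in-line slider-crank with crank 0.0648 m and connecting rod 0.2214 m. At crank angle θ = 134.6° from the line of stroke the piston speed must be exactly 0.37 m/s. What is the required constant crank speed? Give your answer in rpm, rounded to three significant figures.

For an in-line slider-crank, |v_piston| = rω|sinθ|·[1 + r cosθ/√(L² − r² sin²θ)].
With r = 0.0648 m, L = 0.2214 m, θ = 134.6°: the bracketed kinematic factor |dx/dθ| = 0.036444 m.
ω = v/|dx/dθ| = 0.37/0.036444 = 10.152 rad/s.
N = 60ω/(2π) = 96.949 rpm.

96.9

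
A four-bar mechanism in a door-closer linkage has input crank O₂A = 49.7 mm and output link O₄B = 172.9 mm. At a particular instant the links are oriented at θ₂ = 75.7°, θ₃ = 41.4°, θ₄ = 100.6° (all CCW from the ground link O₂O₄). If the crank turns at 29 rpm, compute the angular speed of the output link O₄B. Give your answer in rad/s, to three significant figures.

ω₂ = 3.037 rad/s (from 29 rpm).
Differentiating the loop-closure r₂e^{iθ₂}+r₃e^{iθ₃}=r₁+r₄e^{iθ₄} gives r₂ω₂e^{iθ₂}+r₃ω₃e^{iθ₃}=r₄ω₄e^{iθ₄}.
Eliminating the other unknown: ω₄ = r₂ω₂ sin(θ₂−θ₃) / [r₄ sin(θ₄−θ₃)].
Numerator sine = +0.56353; denominator sine = +0.85896.
Result = 0.0497·3.037·(+0.56353) / (0.1729·(+0.85896)) = +0.5727 rad/s; magnitude 0.5727 rad/s.

0.573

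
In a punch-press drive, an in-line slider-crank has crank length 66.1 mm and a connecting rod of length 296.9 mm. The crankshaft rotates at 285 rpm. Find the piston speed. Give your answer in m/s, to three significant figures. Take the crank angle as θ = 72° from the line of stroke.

ω = 2π·285/60 = 29.85 rad/s
For an in-line slider-crank, x = r cosθ + √(L² − r² sin²θ), so v = −rω sinθ·[1 + r cosθ/√(L² − r² sin²θ)].
With r = 0.0661 m, L = 0.2969 m, θ = 72°: √(L² − r² sin²θ) = 0.29017 m.
v = −0.0661·29.85·0.95106·[1 + 0.0661·0.30902/0.29017] = -2.0083 m/s.
|v| = 2.0083 m/s.

2.01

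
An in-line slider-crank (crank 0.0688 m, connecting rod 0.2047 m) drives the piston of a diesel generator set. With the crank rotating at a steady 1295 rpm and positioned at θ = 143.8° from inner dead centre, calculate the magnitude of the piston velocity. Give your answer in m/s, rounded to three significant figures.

ω = 2π·1295/60 = 135.6 rad/s
For an in-line slider-crank, x = r cosθ + √(L² − r² sin²θ), so v = −rω sinθ·[1 + r cosθ/√(L² − r² sin²θ)].
With r = 0.0688 m, L = 0.2047 m, θ = 143.8°: √(L² − r² sin²θ) = 0.20063 m.
v = −0.0688·135.6·0.59061·[1 + 0.0688·-0.80696/0.20063] = -3.9855 m/s.
|v| = 3.9855 m/s.

3.99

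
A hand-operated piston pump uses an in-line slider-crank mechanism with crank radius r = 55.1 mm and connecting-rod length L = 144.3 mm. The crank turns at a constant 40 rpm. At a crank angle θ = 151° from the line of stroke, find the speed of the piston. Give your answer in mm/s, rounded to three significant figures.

ω = 2π·40/60 = 4.189 rad/s
For an in-line slider-crank, x = r cosθ + √(L² − r² sin²θ), so v = −rω sinθ·[1 + r cosθ/√(L² − r² sin²θ)].
With r = 0.0551 m, L = 0.1443 m, θ = 151°: √(L² − r² sin²θ) = 0.14181 m.
v = −0.0551·4.189·0.48481·[1 + 0.0551·-0.87462/0.14181] = -0.073869 m/s.
|v| = 0.073869 m/s = 73.869 mm/s.

73.9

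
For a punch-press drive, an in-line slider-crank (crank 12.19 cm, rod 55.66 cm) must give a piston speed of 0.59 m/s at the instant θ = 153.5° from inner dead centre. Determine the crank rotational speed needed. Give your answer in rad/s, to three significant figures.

For an in-line slider-crank, |v_piston| = rω|sinθ|·[1 + r cosθ/√(L² − r² sin²θ)].
With r = 0.1219 m, L = 0.5566 m, θ = 153.5°: the bracketed kinematic factor |dx/dθ| = 0.04368 m.
ω = v/|dx/dθ| = 0.59/0.04368 = 13.507 rad/s.

13.5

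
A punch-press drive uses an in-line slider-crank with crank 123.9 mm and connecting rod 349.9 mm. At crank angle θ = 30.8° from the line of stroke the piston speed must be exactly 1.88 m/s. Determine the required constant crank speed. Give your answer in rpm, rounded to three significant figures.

216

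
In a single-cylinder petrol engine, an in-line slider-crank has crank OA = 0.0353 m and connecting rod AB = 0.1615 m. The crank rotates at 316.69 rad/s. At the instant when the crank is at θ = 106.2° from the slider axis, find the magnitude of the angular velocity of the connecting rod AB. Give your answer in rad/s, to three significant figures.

19.8

ω = 316.7 rad/s
The rod makes angle φ with the slider axis where L sinφ = r sinθ; differentiating, L cosφ·φ̇ = r ω cosθ.
L cosφ = √(L² − r² sin²θ) = 0.1579 m.
|ω_rod| = r ω |cosθ| / √(L² − r² sin²θ) = 0.0353·316.7·0.27899/0.1579 = 19.752 rad/s.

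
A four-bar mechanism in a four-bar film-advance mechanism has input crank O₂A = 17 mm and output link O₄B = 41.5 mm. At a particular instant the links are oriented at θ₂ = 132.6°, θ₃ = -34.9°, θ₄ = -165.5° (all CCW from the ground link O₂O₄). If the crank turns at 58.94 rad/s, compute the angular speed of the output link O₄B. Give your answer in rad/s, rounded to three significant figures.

ω₂ = 58.94 rad/s
Differentiating the loop-closure r₂e^{iθ₂}+r₃e^{iθ₃}=r₁+r₄e^{iθ₄} gives r₂ω₂e^{iθ₂}+r₃ω₃e^{iθ₃}=r₄ω₄e^{iθ₄}.
Eliminating the other unknown: ω₄ = r₂ω₂ sin(θ₂−θ₃) / [r₄ sin(θ₄−θ₃)].
Numerator sine = +0.21644; denominator sine = -0.75927.
Result = 0.017·58.94·(+0.21644) / (0.0415·(-0.75927)) = -6.8826 rad/s; magnitude 6.8826 rad/s.

6.88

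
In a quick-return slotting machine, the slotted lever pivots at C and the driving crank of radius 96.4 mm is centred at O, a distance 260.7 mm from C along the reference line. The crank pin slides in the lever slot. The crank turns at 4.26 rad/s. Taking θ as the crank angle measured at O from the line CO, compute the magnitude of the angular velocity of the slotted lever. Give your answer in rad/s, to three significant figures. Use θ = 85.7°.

0.588

ω = 4.26 rad/s
Crank pin A relative to C: A = (d + r cosθ, r sinθ); lever angle φ = atan2(r sinθ, d + r cosθ).
Differentiating tanφ: φ̇ = rω(d cosθ + r)/(d² + r² + 2dr cosθ).
d² + r² + 2dr cosθ = |CA|² = 0.0810261 m²;  d cosθ + r = +0.11595 m.
|ω_lever| = |0.0964·4.26·+0.11595| / 0.0810261 = 0.58765 rad/s.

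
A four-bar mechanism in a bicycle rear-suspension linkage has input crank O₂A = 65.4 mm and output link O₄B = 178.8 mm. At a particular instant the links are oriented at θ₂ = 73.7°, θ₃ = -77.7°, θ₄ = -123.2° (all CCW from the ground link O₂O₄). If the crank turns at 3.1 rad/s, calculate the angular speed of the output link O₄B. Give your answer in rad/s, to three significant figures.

0.761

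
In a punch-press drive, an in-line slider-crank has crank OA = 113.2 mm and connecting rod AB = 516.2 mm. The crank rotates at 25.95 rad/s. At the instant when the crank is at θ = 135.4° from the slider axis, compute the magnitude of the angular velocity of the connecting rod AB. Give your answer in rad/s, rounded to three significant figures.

4.10

ω = 25.95 rad/s
The rod makes angle φ with the slider axis where L sinφ = r sinθ; differentiating, L cosφ·φ̇ = r ω cosθ.
L cosφ = √(L² − r² sin²θ) = 0.51004 m.
|ω_rod| = r ω |cosθ| / √(L² − r² sin²θ) = 0.1132·25.95·0.71203/0.51004 = 4.1008 rad/s.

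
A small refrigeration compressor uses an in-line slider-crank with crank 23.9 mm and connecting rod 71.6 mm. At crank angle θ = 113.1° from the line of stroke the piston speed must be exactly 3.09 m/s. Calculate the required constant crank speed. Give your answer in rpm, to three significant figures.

1560

For an in-line slider-crank, |v_piston| = rω|sinθ|·[1 + r cosθ/√(L² − r² sin²θ)].
With r = 0.0239 m, L = 0.0716 m, θ = 113.1°: the bracketed kinematic factor |dx/dθ| = 0.018959 m.
ω = v/|dx/dθ| = 3.09/0.018959 = 162.99 rad/s.
N = 60ω/(2π) = 1556.4 rpm.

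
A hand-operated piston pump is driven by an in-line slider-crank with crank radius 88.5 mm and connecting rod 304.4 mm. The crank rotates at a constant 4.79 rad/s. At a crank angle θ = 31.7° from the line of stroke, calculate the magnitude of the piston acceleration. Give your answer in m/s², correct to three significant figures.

2.01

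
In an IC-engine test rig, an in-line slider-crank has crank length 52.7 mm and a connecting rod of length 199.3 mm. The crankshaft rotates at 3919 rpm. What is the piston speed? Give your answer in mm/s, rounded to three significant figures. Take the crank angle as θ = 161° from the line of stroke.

5270

ω = 2π·3919/60 = 410.4 rad/s
For an in-line slider-crank, x = r cosθ + √(L² − r² sin²θ), so v = −rω sinθ·[1 + r cosθ/√(L² − r² sin²θ)].
With r = 0.0527 m, L = 0.1993 m, θ = 161°: √(L² − r² sin²θ) = 0.19856 m.
v = −0.0527·410.4·0.32557·[1 + 0.0527·-0.94552/0.19856] = -5.2743 m/s.
|v| = 5.2743 m/s = 5274.3 mm/s.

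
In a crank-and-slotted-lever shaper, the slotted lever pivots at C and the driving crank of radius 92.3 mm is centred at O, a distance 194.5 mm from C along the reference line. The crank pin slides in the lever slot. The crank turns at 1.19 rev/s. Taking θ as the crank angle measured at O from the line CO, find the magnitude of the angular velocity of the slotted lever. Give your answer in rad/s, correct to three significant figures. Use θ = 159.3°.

4.85

ω = 7.477 rad/s (from 1.19 rev/s).
Crank pin A relative to C: A = (d + r cosθ, r sinθ); lever angle φ = atan2(r sinθ, d + r cosθ).
Differentiating tanφ: φ̇ = rω(d cosθ + r)/(d² + r² + 2dr cosθ).
d² + r² + 2dr cosθ = |CA|² = 0.0127627 m²;  d cosθ + r = -0.089644 m.
|ω_lever| = |0.0923·7.477·-0.089644| / 0.0127627 = 4.8474 rad/s.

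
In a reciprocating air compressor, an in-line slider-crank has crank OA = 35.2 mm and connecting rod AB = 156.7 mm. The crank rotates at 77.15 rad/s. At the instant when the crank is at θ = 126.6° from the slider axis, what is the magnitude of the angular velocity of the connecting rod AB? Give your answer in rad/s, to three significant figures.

10.5

ω = 77.15 rad/s
The rod makes angle φ with the slider axis where L sinφ = r sinθ; differentiating, L cosφ·φ̇ = r ω cosθ.
L cosφ = √(L² − r² sin²θ) = 0.15413 m.
|ω_rod| = r ω |cosθ| / √(L² − r² sin²θ) = 0.0352·77.15·0.59622/0.15413 = 10.505 rad/s.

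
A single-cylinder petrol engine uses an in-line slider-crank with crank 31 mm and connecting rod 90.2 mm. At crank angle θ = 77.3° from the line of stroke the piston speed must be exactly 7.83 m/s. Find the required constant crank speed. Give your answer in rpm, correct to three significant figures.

2290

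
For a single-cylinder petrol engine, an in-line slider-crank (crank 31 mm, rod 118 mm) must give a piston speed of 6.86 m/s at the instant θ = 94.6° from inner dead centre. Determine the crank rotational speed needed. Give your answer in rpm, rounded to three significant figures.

2170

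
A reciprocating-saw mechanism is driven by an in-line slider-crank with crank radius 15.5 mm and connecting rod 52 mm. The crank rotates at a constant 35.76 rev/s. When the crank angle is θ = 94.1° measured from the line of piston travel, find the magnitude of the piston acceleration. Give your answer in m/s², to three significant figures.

298

ω = 2π·35.8 = 224.7 rad/s
x(θ) = r cosθ + √(L² − r² sin²θ); with ω constant, a = ω²·d²x/dθ².
d²x/dθ² = −r cosθ − r²(cos2θ)/√u − r⁴ sin²2θ/(4u^{3/2}),  u = L² − r² sin²θ = 0.00246498 m².
Substituting r = 0.0155 m, L = 0.052 m, θ = 94.1°: d²x/dθ² = +0.0058954 m.
a = ω²·d²x/dθ² = (224.7)²·(+0.0058954) = +297.62 m/s²;  |a| = 297.62 m/s².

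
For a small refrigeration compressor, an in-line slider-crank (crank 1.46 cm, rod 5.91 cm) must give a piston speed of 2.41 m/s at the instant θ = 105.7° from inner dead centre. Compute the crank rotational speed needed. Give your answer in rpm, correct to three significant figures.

For an in-line slider-crank, |v_piston| = rω|sinθ|·[1 + r cosθ/√(L² − r² sin²θ)].
With r = 0.0146 m, L = 0.0591 m, θ = 105.7°: the bracketed kinematic factor |dx/dθ| = 0.013088 m.
ω = v/|dx/dθ| = 2.41/0.013088 = 184.14 rad/s.
N = 60ω/(2π) = 1758.4 rpm.

1760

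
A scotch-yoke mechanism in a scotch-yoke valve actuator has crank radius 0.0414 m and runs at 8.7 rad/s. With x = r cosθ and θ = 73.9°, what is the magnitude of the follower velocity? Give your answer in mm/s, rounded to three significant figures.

346

ω = 8.7 rad/s
x = r cosθ ⇒ ẋ = −rω sinθ.
|v| = rω|sinθ| = 0.0414·8.7·|sin 73.9°| = 0.34605 m/s = 346.05 mm/s.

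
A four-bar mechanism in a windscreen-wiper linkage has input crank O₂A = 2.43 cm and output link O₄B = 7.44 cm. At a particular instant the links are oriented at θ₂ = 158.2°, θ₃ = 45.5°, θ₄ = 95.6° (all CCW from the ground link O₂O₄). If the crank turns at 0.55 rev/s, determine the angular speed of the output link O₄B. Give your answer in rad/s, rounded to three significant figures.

ω₂ = 3.456 rad/s (from 0.55 rev/s).
Differentiating the loop-closure r₂e^{iθ₂}+r₃e^{iθ₃}=r₁+r₄e^{iθ₄} gives r₂ω₂e^{iθ₂}+r₃ω₃e^{iθ₃}=r₄ω₄e^{iθ₄}.
Eliminating the other unknown: ω₄ = r₂ω₂ sin(θ₂−θ₃) / [r₄ sin(θ₄−θ₃)].
Numerator sine = +0.92254; denominator sine = +0.76717.
Result = 0.0243·3.456·(+0.92254) / (0.0744·(+0.76717)) = +1.3573 rad/s; magnitude 1.3573 rad/s.

1.36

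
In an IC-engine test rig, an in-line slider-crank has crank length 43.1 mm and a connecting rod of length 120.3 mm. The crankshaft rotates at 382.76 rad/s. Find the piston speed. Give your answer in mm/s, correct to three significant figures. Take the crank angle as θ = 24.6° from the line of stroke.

ω = 382.8 rad/s
For an in-line slider-crank, x = r cosθ + √(L² − r² sin²θ), so v = −rω sinθ·[1 + r cosθ/√(L² − r² sin²θ)].
With r = 0.0431 m, L = 0.1203 m, θ = 24.6°: √(L² − r² sin²θ) = 0.11895 m.
v = −0.0431·382.8·0.41628·[1 + 0.0431·0.90924/0.11895] = -9.1297 m/s.
|v| = 9.1297 m/s = 9129.7 mm/s.

9130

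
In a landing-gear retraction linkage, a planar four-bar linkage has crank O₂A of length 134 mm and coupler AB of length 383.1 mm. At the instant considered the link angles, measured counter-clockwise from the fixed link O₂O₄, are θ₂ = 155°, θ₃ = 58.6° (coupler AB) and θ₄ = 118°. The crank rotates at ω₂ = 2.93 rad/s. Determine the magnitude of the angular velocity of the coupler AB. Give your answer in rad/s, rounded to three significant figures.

ω₂ = 2.93 rad/s
Differentiating the loop-closure r₂e^{iθ₂}+r₃e^{iθ₃}=r₁+r₄e^{iθ₄} gives r₂ω₂e^{iθ₂}+r₃ω₃e^{iθ₃}=r₄ω₄e^{iθ₄}.
Eliminating the other unknown: ω₃ = r₂ω₂ sin(θ₄−θ₂) / [r₃ sin(θ₃−θ₄)].
Numerator sine = -0.60182; denominator sine = -0.86074.
Result = 0.134·2.93·(-0.60182) / (0.3831·(-0.86074)) = +0.71656 rad/s; magnitude 0.71656 rad/s.

0.717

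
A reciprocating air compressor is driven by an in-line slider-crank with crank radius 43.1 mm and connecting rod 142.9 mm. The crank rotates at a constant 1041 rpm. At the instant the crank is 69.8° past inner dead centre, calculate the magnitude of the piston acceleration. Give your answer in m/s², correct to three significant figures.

ω = 2π·1041/60 = 109 rad/s
x(θ) = r cosθ + √(L² − r² sin²θ); with ω constant, a = ω²·d²x/dθ².
d²x/dθ² = −r cosθ − r²(cos2θ)/√u − r⁴ sin²2θ/(4u^{3/2}),  u = L² − r² sin²θ = 0.0187843 m².
Substituting r = 0.0431 m, L = 0.1429 m, θ = 69.8°: d²x/dθ² = -0.0047015 m.
a = ω²·d²x/dθ² = (109)²·(-0.0047015) = -55.872 m/s²;  |a| = 55.872 m/s².

55.9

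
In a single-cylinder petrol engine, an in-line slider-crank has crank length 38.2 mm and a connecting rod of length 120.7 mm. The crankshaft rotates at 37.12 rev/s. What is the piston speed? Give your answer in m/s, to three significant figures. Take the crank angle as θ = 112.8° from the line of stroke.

ω = 2π·37.1 = 233.2 rad/s
For an in-line slider-crank, x = r cosθ + √(L² − r² sin²θ), so v = −rω sinθ·[1 + r cosθ/√(L² − r² sin²θ)].
With r = 0.0382 m, L = 0.1207 m, θ = 112.8°: √(L² − r² sin²θ) = 0.11545 m.
v = −0.0382·233.2·0.92186·[1 + 0.0382·-0.38752/0.11545] = -7.1602 m/s.
|v| = 7.1602 m/s.

7.16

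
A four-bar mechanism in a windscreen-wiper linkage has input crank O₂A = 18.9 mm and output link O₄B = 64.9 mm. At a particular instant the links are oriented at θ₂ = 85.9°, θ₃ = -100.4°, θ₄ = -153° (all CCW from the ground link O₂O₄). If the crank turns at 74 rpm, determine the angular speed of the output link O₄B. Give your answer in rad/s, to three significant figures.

0.312

ω₂ = 7.749 rad/s (from 74 rpm).
Differentiating the loop-closure r₂e^{iθ₂}+r₃e^{iθ₃}=r₁+r₄e^{iθ₄} gives r₂ω₂e^{iθ₂}+r₃ω₃e^{iθ₃}=r₄ω₄e^{iθ₄}.
Eliminating the other unknown: ω₄ = r₂ω₂ sin(θ₂−θ₃) / [r₄ sin(θ₄−θ₃)].
Numerator sine = -0.10973; denominator sine = -0.79441.
Result = 0.0189·7.749·(-0.10973) / (0.0649·(-0.79441)) = +0.31173 rad/s; magnitude 0.31173 rad/s.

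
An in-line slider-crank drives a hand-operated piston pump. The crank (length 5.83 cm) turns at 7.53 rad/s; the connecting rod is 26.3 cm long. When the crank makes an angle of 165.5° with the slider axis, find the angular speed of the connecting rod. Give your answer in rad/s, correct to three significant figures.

ω = 7.53 rad/s
The rod makes angle φ with the slider axis where L sinφ = r sinθ; differentiating, L cosφ·φ̇ = r ω cosθ.
L cosφ = √(L² − r² sin²θ) = 0.26259 m.
|ω_rod| = r ω |cosθ| / √(L² − r² sin²θ) = 0.0583·7.53·0.96815/0.26259 = 1.6185 rad/s.

1.62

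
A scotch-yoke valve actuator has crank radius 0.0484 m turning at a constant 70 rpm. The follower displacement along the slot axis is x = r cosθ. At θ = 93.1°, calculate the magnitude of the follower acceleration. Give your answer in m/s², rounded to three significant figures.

0.141

ω = 7.33 rad/s (from 70 rpm).
x = r cosθ ⇒ ẍ = −rω² cosθ (ω constant).
|a| = rω²|cosθ| = 0.0484·(7.33)²·|cos 93.1°| = 0.14065 m/s².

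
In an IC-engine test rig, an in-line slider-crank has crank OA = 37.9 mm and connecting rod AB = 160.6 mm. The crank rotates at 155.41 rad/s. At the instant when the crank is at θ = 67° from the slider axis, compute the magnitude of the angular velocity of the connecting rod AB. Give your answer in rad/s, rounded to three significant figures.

ω = 155.4 rad/s
The rod makes angle φ with the slider axis where L sinφ = r sinθ; differentiating, L cosφ·φ̇ = r ω cosθ.
L cosφ = √(L² − r² sin²θ) = 0.15676 m.
|ω_rod| = r ω |cosθ| / √(L² − r² sin²θ) = 0.0379·155.4·0.39073/0.15676 = 14.681 rad/s.

14.7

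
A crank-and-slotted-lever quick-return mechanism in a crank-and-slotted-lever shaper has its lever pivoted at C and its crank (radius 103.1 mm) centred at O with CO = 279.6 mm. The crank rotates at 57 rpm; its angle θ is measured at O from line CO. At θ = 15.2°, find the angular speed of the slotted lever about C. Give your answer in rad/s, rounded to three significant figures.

1.59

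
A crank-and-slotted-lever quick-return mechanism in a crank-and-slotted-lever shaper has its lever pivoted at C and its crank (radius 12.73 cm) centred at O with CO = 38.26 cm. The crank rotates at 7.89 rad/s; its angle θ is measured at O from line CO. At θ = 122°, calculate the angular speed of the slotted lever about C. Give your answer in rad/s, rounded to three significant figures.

ω = 7.89 rad/s
Crank pin A relative to C: A = (d + r cosθ, r sinθ); lever angle φ = atan2(r sinθ, d + r cosθ).
Differentiating tanφ: φ̇ = rω(d cosθ + r)/(d² + r² + 2dr cosθ).
d² + r² + 2dr cosθ = |CA|² = 0.110969 m²;  d cosθ + r = -0.075447 m.
|ω_lever| = |0.1273·7.89·-0.075447| / 0.110969 = 0.68289 rad/s.

0.683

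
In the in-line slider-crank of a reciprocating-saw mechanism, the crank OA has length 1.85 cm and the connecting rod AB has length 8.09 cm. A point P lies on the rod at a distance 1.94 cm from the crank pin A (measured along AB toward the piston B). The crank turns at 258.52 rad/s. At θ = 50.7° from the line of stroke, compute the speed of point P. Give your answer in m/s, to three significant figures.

4.47

ω = 258.5 rad/s.  Crank-pin speed |V_A| = rω = 4.7826 m/s, perpendicular to OA.
Rod angle: sinφ = −(r/L) sinθ ⇒ φ = -10.193°; ω_rod = −rω cosθ/√(L²−r²sin²θ) = -38.044 rad/s.
V_P = V_A + ω_rod × AP, with AP = 0.0194 m along the rod.
Components: V_Px = −rω sinθ − a·ω_rod·sinφ = -3.8316 m/s;  V_Py = rω cosθ + a·ω_rod·cosφ = +2.3028 m/s.
|V_P| = √(V_Px² + V_Py²) = 4.4703 m/s.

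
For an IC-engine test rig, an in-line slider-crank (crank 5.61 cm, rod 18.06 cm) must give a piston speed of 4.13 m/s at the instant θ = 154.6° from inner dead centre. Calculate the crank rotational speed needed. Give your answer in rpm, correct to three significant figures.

2290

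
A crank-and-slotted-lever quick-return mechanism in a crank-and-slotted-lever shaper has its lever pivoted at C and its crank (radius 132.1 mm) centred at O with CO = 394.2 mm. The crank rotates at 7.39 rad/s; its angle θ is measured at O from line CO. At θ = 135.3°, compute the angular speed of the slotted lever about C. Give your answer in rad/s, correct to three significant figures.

1.46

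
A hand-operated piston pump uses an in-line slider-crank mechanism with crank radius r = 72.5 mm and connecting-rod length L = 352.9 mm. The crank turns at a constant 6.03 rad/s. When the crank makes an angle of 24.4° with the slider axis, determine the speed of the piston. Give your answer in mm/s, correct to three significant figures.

215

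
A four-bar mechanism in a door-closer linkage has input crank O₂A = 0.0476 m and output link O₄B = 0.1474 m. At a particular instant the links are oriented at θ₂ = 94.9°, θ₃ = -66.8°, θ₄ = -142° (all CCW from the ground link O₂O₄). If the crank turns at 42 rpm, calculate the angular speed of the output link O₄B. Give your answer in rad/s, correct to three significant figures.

ω₂ = 4.398 rad/s (from 42 rpm).
Differentiating the loop-closure r₂e^{iθ₂}+r₃e^{iθ₃}=r₁+r₄e^{iθ₄} gives r₂ω₂e^{iθ₂}+r₃ω₃e^{iθ₃}=r₄ω₄e^{iθ₄}.
Eliminating the other unknown: ω₄ = r₂ω₂ sin(θ₂−θ₃) / [r₄ sin(θ₄−θ₃)].
Numerator sine = +0.31399; denominator sine = -0.96682.
Result = 0.0476·4.398·(+0.31399) / (0.1474·(-0.96682)) = -0.46127 rad/s; magnitude 0.46127 rad/s.

0.461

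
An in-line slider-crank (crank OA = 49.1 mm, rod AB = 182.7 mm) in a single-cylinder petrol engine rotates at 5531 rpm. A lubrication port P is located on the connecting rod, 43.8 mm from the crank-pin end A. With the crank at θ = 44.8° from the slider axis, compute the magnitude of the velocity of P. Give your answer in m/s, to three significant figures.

26.0

ω = 579.2 rad/s.  Crank-pin speed |V_A| = rω = 28.439 m/s, perpendicular to OA.
Rod angle: sinφ = −(r/L) sinθ ⇒ φ = -10.916°; ω_rod = −rω cosθ/√(L²−r²sin²θ) = -112.49 rad/s.
V_P = V_A + ω_rod × AP, with AP = 0.0438 m along the rod.
Components: V_Px = −rω sinθ − a·ω_rod·sinφ = -20.972 m/s;  V_Py = rω cosθ + a·ω_rod·cosφ = +15.342 m/s.
|V_P| = √(V_Px² + V_Py²) = 25.985 m/s.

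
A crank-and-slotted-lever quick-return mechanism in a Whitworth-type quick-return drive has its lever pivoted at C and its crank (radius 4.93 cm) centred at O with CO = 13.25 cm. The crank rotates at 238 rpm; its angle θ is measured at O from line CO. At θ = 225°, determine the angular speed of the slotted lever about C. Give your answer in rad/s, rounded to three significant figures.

5.07

ω = 24.92 rad/s (from 238 rpm).
Crank pin A relative to C: A = (d + r cosθ, r sinθ); lever angle φ = atan2(r sinθ, d + r cosθ).
Differentiating tanφ: φ̇ = rω(d cosθ + r)/(d² + r² + 2dr cosθ).
d² + r² + 2dr cosθ = |CA|² = 0.0107487 m²;  d cosθ + r = -0.044392 m.
|ω_lever| = |0.0493·24.92·-0.044392| / 0.0107487 = 5.0745 rad/s.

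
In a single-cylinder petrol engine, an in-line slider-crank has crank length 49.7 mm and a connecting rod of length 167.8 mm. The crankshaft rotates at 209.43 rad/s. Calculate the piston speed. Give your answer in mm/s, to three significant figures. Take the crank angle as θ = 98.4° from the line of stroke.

ω = 209.4 rad/s
For an in-line slider-crank, x = r cosθ + √(L² − r² sin²θ), so v = −rω sinθ·[1 + r cosθ/√(L² − r² sin²θ)].
With r = 0.0497 m, L = 0.1678 m, θ = 98.4°: √(L² − r² sin²θ) = 0.16044 m.
v = −0.0497·209.4·0.98927·[1 + 0.0497·-0.14608/0.16044] = -9.831 m/s.
|v| = 9.831 m/s = 9831 mm/s.

9830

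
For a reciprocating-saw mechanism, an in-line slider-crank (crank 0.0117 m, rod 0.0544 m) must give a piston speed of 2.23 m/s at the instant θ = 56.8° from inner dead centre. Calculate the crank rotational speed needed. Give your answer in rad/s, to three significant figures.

203

For an in-line slider-crank, |v_piston| = rω|sinθ|·[1 + r cosθ/√(L² − r² sin²θ)].
With r = 0.0117 m, L = 0.0544 m, θ = 56.8°: the bracketed kinematic factor |dx/dθ| = 0.010962 m.
ω = v/|dx/dθ| = 2.23/0.010962 = 203.43 rad/s.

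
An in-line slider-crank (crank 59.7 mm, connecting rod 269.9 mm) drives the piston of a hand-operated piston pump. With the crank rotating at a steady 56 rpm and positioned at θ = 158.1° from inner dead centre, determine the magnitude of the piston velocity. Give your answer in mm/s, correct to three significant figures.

ω = 2π·56/60 = 5.864 rad/s
For an in-line slider-crank, x = r cosθ + √(L² − r² sin²θ), so v = −rω sinθ·[1 + r cosθ/√(L² − r² sin²θ)].
With r = 0.0597 m, L = 0.2699 m, θ = 158.1°: √(L² − r² sin²θ) = 0.26898 m.
v = −0.0597·5.864·0.37299·[1 + 0.0597·-0.92784/0.26898] = -0.10369 m/s.
|v| = 0.10369 m/s = 103.69 mm/s.

104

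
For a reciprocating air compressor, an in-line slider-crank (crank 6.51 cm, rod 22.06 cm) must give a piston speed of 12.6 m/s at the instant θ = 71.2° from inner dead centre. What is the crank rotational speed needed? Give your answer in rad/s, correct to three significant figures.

For an in-line slider-crank, |v_piston| = rω|sinθ|·[1 + r cosθ/√(L² − r² sin²θ)].
With r = 0.0651 m, L = 0.2206 m, θ = 71.2°: the bracketed kinematic factor |dx/dθ| = 0.067731 m.
ω = v/|dx/dθ| = 12.6/0.067731 = 186.03 rad/s.

186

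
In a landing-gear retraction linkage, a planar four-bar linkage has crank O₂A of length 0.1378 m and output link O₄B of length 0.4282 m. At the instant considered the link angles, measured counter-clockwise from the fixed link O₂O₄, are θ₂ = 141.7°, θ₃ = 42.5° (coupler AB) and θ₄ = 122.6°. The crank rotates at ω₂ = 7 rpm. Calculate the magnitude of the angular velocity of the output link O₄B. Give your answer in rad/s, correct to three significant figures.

0.236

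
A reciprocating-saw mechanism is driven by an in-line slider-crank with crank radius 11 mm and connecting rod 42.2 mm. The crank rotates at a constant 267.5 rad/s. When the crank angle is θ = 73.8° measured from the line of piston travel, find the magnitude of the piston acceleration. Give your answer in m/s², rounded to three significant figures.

ω = 267.5 rad/s
x(θ) = r cosθ + √(L² − r² sin²θ); with ω constant, a = ω²·d²x/dθ².
d²x/dθ² = −r cosθ − r²(cos2θ)/√u − r⁴ sin²2θ/(4u^{3/2}),  u = L² − r² sin²θ = 0.00166926 m².
Substituting r = 0.011 m, L = 0.0422 m, θ = 73.8°: d²x/dθ² = -0.00058377 m.
a = ω²·d²x/dθ² = (267.5)²·(-0.00058377) = -41.772 m/s²;  |a| = 41.772 m/s².

41.8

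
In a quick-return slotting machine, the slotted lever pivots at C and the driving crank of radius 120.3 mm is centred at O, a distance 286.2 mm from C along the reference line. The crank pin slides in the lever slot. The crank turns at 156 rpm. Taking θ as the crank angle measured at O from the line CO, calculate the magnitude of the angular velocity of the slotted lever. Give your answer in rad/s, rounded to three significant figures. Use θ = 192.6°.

10.7

ω = 16.34 rad/s (from 156 rpm).
Crank pin A relative to C: A = (d + r cosθ, r sinθ); lever angle φ = atan2(r sinθ, d + r cosθ).
Differentiating tanφ: φ̇ = rω(d cosθ + r)/(d² + r² + 2dr cosθ).
d² + r² + 2dr cosθ = |CA|² = 0.0291812 m²;  d cosθ + r = -0.15901 m.
|ω_lever| = |0.1203·16.34·-0.15901| / 0.0291812 = 10.709 rad/s.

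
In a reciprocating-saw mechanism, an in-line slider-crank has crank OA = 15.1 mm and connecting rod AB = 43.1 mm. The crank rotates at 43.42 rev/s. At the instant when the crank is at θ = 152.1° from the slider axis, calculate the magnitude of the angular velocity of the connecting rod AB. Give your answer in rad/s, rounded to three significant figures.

ω = 272.8 rad/s (converted from 43.42 rev/s).
The rod makes angle φ with the slider axis where L sinφ = r sinθ; differentiating, L cosφ·φ̇ = r ω cosθ.
L cosφ = √(L² − r² sin²θ) = 0.042517 m.
|ω_rod| = r ω |cosθ| / √(L² − r² sin²θ) = 0.0151·272.8·0.88377/0.042517 = 85.629 rad/s.

85.6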